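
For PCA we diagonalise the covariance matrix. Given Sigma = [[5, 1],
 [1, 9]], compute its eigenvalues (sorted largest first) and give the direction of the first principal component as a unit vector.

Step 1 — characteristic polynomial of 2×2 Sigma:
  det(Sigma - λI) = λ² - trace · λ + det = 0.
  trace = 5 + 9 = 14, det = 5·9 - (1)² = 44.
Step 2 — discriminant:
  Δ = trace² - 4·det = 196 - 176 = 20.
Step 3 — eigenvalues:
  λ = (trace ± √Δ)/2 = (14 ± 4.4721)/2,
  λ_1 = 9.2361,  λ_2 = 4.7639.

Step 4 — unit eigenvector for λ_1: solve (Sigma - λ_1 I)v = 0. First row:
  (5 - 9.2361)·v_x + (1)·v_y = 0, i.e. (-4.2361)·v_x + (1)·v_y = 0,
  so v ∝ (b, λ_1 - a) = (1, 4.2361) = u.
  ||u|| = √((1)² + (4.2361)²) = √(18.9443) ≈ 4.3525,
  v_1 = u/||u|| ≈ (0.2298, 0.9732) (||v_1|| = 1).

λ_1 = 9.2361,  λ_2 = 4.7639;  v_1 ≈ (0.2298, 0.9732)


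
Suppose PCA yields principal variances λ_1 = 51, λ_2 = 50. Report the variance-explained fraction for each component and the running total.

Step 1 — total variance = trace(Sigma) = Σ λ_i = 51 + 50 = 101.

Step 2 — fraction explained by component i = λ_i / Σ λ:
  PC1: 51/101 = 0.505
  PC2: 50/101 = 0.495

Step 3 — cumulative fraction after k components = (λ_1 + ... + λ_k) / Σ λ:
  k = 1: 51/101 = 0.505
  k = 2: (51 + 50)/101 = 101/101 = 1

Summary (fraction, with percent):

explained: PC1 0.505 (50.5%), PC2 0.495 (49.5%);  cumulative: 0.505, 1


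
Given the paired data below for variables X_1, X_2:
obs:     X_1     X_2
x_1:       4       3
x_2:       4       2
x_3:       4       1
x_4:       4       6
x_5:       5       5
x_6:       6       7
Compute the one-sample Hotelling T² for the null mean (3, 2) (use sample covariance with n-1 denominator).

Step 1 — sample mean vector:
  mean(X_1) = (4 + 4 + 4 + 4 + 5 + 6) / 6 = 27/6 = 4.5
  mean(X_2) = (3 + 2 + 1 + 6 + 5 + 7) / 6 = 24/6 = 4
  x̄ = (4.5, 4),  deviation x̄ - mu_0 = (4.5, 4) - (3, 2) = (1.5, 2).

Step 2 — sample covariance matrix, S[i,j] = (1/(n-1)) · Σ_k (x_{k,i} - mean_i) · (x_{k,j} - mean_j), divisor n-1 = 5:
  S[X_1,X_1] = ((-0.5)·(-0.5) + (-0.5)·(-0.5) + (-0.5)·(-0.5) + (-0.5)·(-0.5) + (0.5)·(0.5) + (1.5)·(1.5)) / 5 = 3.5/5 = 0.7
  S[X_1,X_2] = ((-0.5)·(-1) + (-0.5)·(-2) + (-0.5)·(-3) + (-0.5)·(2) + (0.5)·(1) + (1.5)·(3)) / 5 = 7/5 = 1.4
  S[X_2,X_2] = ((-1)·(-1) + (-2)·(-2) + (-3)·(-3) + (2)·(2) + (1)·(1) + (3)·(3)) / 5 = 28/5 = 5.6
  S = [[0.7, 1.4],
 [1.4, 5.6]].

Step 3 — invert S. det(S) = 0.7·5.6 - (1.4)² = 1.96.
  S^{-1} = (1/det) · [[d, -b], [-b, a]] = [[2.8571, -0.7143],
 [-0.7143, 0.3571]].

Step 4 — quadratic form (x̄ - mu_0)^T · S^{-1} · (x̄ - mu_0):
  S^{-1} · (x̄ - mu_0) = (2.8571, -0.3571),
  (x̄ - mu_0)^T · [...] = (1.5)·(2.8571) + (2)·(-0.3571) = 3.5714.

Step 5 — scale by n: T² = 6 · 3.5714 = 21.4286.

T² ≈ 21.4286


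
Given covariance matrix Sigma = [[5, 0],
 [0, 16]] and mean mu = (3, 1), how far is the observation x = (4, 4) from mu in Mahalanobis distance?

Step 1 — centre the observation: (x - mu) = (1, 3).

Step 2 — invert Sigma. det(Sigma) = 5·16 - (0)² = 80.
  Sigma^{-1} = (1/det) · [[d, -b], [-b, a]] = [[0.2, 0],
 [0, 0.0625]].

Step 3 — form the quadratic (x - mu)^T · Sigma^{-1} · (x - mu):
  Sigma^{-1} · (x - mu) = (0.2, 0.1875).
  (x - mu)^T · [Sigma^{-1} · (x - mu)] = (1)·(0.2) + (3)·(0.1875) = 0.7625.

Step 4 — take square root: d = √(0.7625) ≈ 0.8732.

d(x, mu) = √(0.7625) ≈ 0.8732


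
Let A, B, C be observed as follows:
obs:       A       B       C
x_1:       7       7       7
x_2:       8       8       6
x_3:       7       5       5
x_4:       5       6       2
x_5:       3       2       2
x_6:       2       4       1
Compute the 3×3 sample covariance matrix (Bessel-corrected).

Step 1 — column means:
  mean(A) = (7 + 8 + 7 + 5 + 3 + 2) / 6 = 32/6 = 5.3333
  mean(B) = (7 + 8 + 5 + 6 + 2 + 4) / 6 = 32/6 = 5.3333
  mean(C) = (7 + 6 + 5 + 2 + 2 + 1) / 6 = 23/6 = 3.8333

Step 2 — sample covariance S[i,j] = (1/(n-1)) · Σ_k (x_{k,i} - mean_i) · (x_{k,j} - mean_j), with n-1 = 5.
  S[A,A] = ((1.6667)·(1.6667) + (2.6667)·(2.6667) + (1.6667)·(1.6667) + (-0.3333)·(-0.3333) + (-2.3333)·(-2.3333) + (-3.3333)·(-3.3333)) / 5 = 29.3333/5 = 5.8667
  S[A,B] = ((1.6667)·(1.6667) + (2.6667)·(2.6667) + (1.6667)·(-0.3333) + (-0.3333)·(0.6667) + (-2.3333)·(-3.3333) + (-3.3333)·(-1.3333)) / 5 = 21.3333/5 = 4.2667
  S[A,C] = ((1.6667)·(3.1667) + (2.6667)·(2.1667) + (1.6667)·(1.1667) + (-0.3333)·(-1.8333) + (-2.3333)·(-1.8333) + (-3.3333)·(-2.8333)) / 5 = 27.3333/5 = 5.4667
  S[B,B] = ((1.6667)·(1.6667) + (2.6667)·(2.6667) + (-0.3333)·(-0.3333) + (0.6667)·(0.6667) + (-3.3333)·(-3.3333) + (-1.3333)·(-1.3333)) / 5 = 23.3333/5 = 4.6667
  S[B,C] = ((1.6667)·(3.1667) + (2.6667)·(2.1667) + (-0.3333)·(1.1667) + (0.6667)·(-1.8333) + (-3.3333)·(-1.8333) + (-1.3333)·(-2.8333)) / 5 = 19.3333/5 = 3.8667
  S[C,C] = ((3.1667)·(3.1667) + (2.1667)·(2.1667) + (1.1667)·(1.1667) + (-1.8333)·(-1.8333) + (-1.8333)·(-1.8333) + (-2.8333)·(-2.8333)) / 5 = 30.8333/5 = 6.1667

S is symmetric (S[j,i] = S[i,j]). Assembling:

S = [[5.8667, 4.2667, 5.4667],
 [4.2667, 4.6667, 3.8667],
 [5.4667, 3.8667, 6.1667]]


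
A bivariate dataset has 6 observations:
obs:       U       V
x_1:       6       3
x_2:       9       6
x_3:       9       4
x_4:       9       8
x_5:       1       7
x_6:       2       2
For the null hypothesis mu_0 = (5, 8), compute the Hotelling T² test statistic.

Step 1 — sample mean vector:
  mean(U) = (6 + 9 + 9 + 9 + 1 + 2) / 6 = 36/6 = 6
  mean(V) = (3 + 6 + 4 + 8 + 7 + 2) / 6 = 30/6 = 5
  x̄ = (6, 5),  deviation x̄ - mu_0 = (6, 5) - (5, 8) = (1, -3).

Step 2 — sample covariance matrix, S[i,j] = (1/(n-1)) · Σ_k (x_{k,i} - mean_i) · (x_{k,j} - mean_j), divisor n-1 = 5:
  S[U,U] = ((0)·(0) + (3)·(3) + (3)·(3) + (3)·(3) + (-5)·(-5) + (-4)·(-4)) / 5 = 68/5 = 13.6
  S[U,V] = ((0)·(-2) + (3)·(1) + (3)·(-1) + (3)·(3) + (-5)·(2) + (-4)·(-3)) / 5 = 11/5 = 2.2
  S[V,V] = ((-2)·(-2) + (1)·(1) + (-1)·(-1) + (3)·(3) + (2)·(2) + (-3)·(-3)) / 5 = 28/5 = 5.6
  S = [[13.6, 2.2],
 [2.2, 5.6]].

Step 3 — invert S. det(S) = 13.6·5.6 - (2.2)² = 71.32.
  S^{-1} = (1/det) · [[d, -b], [-b, a]] = [[0.0785, -0.0308],
 [-0.0308, 0.1907]].

Step 4 — quadratic form (x̄ - mu_0)^T · S^{-1} · (x̄ - mu_0):
  S^{-1} · (x̄ - mu_0) = (0.1711, -0.6029),
  (x̄ - mu_0)^T · [...] = (1)·(0.1711) + (-3)·(-0.6029) = 1.9798.

Step 5 — scale by n: T² = 6 · 1.9798 = 11.8789.

T² ≈ 11.8789


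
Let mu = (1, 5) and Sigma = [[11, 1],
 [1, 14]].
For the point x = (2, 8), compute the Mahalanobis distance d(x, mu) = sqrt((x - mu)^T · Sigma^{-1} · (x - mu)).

Step 1 — centre the observation: (x - mu) = (1, 3).

Step 2 — invert Sigma. det(Sigma) = 11·14 - (1)² = 153.
  Sigma^{-1} = (1/det) · [[d, -b], [-b, a]] = [[0.0915, -0.0065],
 [-0.0065, 0.0719]].

Step 3 — form the quadratic (x - mu)^T · Sigma^{-1} · (x - mu):
  Sigma^{-1} · (x - mu) = (0.0719, 0.2092).
  (x - mu)^T · [Sigma^{-1} · (x - mu)] = (1)·(0.0719) + (3)·(0.2092) = 0.6993.

Step 4 — take square root: d = √(0.6993) ≈ 0.8363.

d(x, mu) = √(0.6993) ≈ 0.8363


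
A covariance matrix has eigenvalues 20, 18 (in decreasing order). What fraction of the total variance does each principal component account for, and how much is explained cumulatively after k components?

Step 1 — total variance = trace(Sigma) = Σ λ_i = 20 + 18 = 38.

Step 2 — fraction explained by component i = λ_i / Σ λ:
  PC1: 20/38 = 0.5263
  PC2: 18/38 = 0.4737

Step 3 — cumulative fraction after k components = (λ_1 + ... + λ_k) / Σ λ:
  k = 1: 20/38 = 0.5263
  k = 2: (20 + 18)/38 = 38/38 = 1

Summary (fraction, with percent):

explained: PC1 0.5263 (52.63%), PC2 0.4737 (47.37%);  cumulative: 0.5263, 1


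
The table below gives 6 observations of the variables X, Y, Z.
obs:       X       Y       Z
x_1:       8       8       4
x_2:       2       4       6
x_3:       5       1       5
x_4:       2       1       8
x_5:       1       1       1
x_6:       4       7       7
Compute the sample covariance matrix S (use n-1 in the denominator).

Step 1 — column means:
  mean(X) = (8 + 2 + 5 + 2 + 1 + 4) / 6 = 22/6 = 3.6667
  mean(Y) = (8 + 4 + 1 + 1 + 1 + 7) / 6 = 22/6 = 3.6667
  mean(Z) = (4 + 6 + 5 + 8 + 1 + 7) / 6 = 31/6 = 5.1667

Step 2 — sample covariance S[i,j] = (1/(n-1)) · Σ_k (x_{k,i} - mean_i) · (x_{k,j} - mean_j), with n-1 = 5.
  S[X,X] = ((4.3333)·(4.3333) + (-1.6667)·(-1.6667) + (1.3333)·(1.3333) + (-1.6667)·(-1.6667) + (-2.6667)·(-2.6667) + (0.3333)·(0.3333)) / 5 = 33.3333/5 = 6.6667
  S[X,Y] = ((4.3333)·(4.3333) + (-1.6667)·(0.3333) + (1.3333)·(-2.6667) + (-1.6667)·(-2.6667) + (-2.6667)·(-2.6667) + (0.3333)·(3.3333)) / 5 = 27.3333/5 = 5.4667
  S[X,Z] = ((4.3333)·(-1.1667) + (-1.6667)·(0.8333) + (1.3333)·(-0.1667) + (-1.6667)·(2.8333) + (-2.6667)·(-4.1667) + (0.3333)·(1.8333)) / 5 = 0.3333/5 = 0.0667
  S[Y,Y] = ((4.3333)·(4.3333) + (0.3333)·(0.3333) + (-2.6667)·(-2.6667) + (-2.6667)·(-2.6667) + (-2.6667)·(-2.6667) + (3.3333)·(3.3333)) / 5 = 51.3333/5 = 10.2667
  S[Y,Z] = ((4.3333)·(-1.1667) + (0.3333)·(0.8333) + (-2.6667)·(-0.1667) + (-2.6667)·(2.8333) + (-2.6667)·(-4.1667) + (3.3333)·(1.8333)) / 5 = 5.3333/5 = 1.0667
  S[Z,Z] = ((-1.1667)·(-1.1667) + (0.8333)·(0.8333) + (-0.1667)·(-0.1667) + (2.8333)·(2.8333) + (-4.1667)·(-4.1667) + (1.8333)·(1.8333)) / 5 = 30.8333/5 = 6.1667

S is symmetric (S[j,i] = S[i,j]). Assembling:

S = [[6.6667, 5.4667, 0.0667],
 [5.4667, 10.2667, 1.0667],
 [0.0667, 1.0667, 6.1667]]


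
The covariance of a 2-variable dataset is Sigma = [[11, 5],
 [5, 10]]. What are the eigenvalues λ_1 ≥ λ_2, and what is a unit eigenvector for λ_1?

Step 1 — characteristic polynomial of 2×2 Sigma:
  det(Sigma - λI) = λ² - trace · λ + det = 0.
  trace = 11 + 10 = 21, det = 11·10 - (5)² = 85.
Step 2 — discriminant:
  Δ = trace² - 4·det = 441 - 340 = 101.
Step 3 — eigenvalues:
  λ = (trace ± √Δ)/2 = (21 ± 10.0499)/2,
  λ_1 = 15.5249,  λ_2 = 5.4751.

Step 4 — unit eigenvector for λ_1: solve (Sigma - λ_1 I)v = 0. First row:
  (11 - 15.5249)·v_x + (5)·v_y = 0, i.e. (-4.5249)·v_x + (5)·v_y = 0,
  so v ∝ (b, λ_1 - a) = (5, 4.5249) = u.
  ||u|| = √((5)² + (4.5249)²) = √(45.4751) ≈ 6.7435,
  v_1 = u/||u|| ≈ (0.7415, 0.671) (||v_1|| = 1).

λ_1 = 15.5249,  λ_2 = 5.4751;  v_1 ≈ (0.7415, 0.671)


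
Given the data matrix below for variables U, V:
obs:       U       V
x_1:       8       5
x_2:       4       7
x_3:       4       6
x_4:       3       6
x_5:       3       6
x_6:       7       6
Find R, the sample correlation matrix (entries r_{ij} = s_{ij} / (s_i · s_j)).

Step 1 — column means:
  mean(U) = (8 + 4 + 4 + 3 + 3 + 7) / 6 = 29/6 = 4.8333
  mean(V) = (5 + 7 + 6 + 6 + 6 + 6) / 6 = 36/6 = 6

Step 2 — sample variances and covariances s[i,j] = (1/(n-1)) · Σ_k (x_{k,i} - mean_i) · (x_{k,j} - mean_j), with n-1 = 5:
  s[U,U] = ((3.1667)·(3.1667) + (-0.8333)·(-0.8333) + (-0.8333)·(-0.8333) + (-1.8333)·(-1.8333) + (-1.8333)·(-1.8333) + (2.1667)·(2.1667)) / 5 = 22.8333/5 = 4.5667
  s[U,V] = ((3.1667)·(-1) + (-0.8333)·(1) + (-0.8333)·(0) + (-1.8333)·(0) + (-1.8333)·(0) + (2.1667)·(0)) / 5 = -4/5 = -0.8
  s[V,V] = ((-1)·(-1) + (1)·(1) + (0)·(0) + (0)·(0) + (0)·(0) + (0)·(0)) / 5 = 2/5 = 0.4
  Sample standard deviations s_i = √(s[i,i]):
  s(U) = √(4.5667) = 2.137
  s(V) = √(0.4) = 0.6325

Step 3 — r_{ij} = s_{ij} / (s_i · s_j):
  r[U,U] = 1 (diagonal).
  r[U,V] = -0.8 / (2.137 · 0.6325) = -0.8 / 1.3515 = -0.5919
  r[V,V] = 1 (diagonal).

R is symmetric with unit diagonal. Assembling:

R = [[1, -0.5919],
 [-0.5919, 1]]


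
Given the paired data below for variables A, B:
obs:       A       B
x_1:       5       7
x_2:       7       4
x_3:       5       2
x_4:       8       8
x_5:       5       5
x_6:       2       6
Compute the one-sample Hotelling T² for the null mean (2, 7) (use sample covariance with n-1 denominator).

Step 1 — sample mean vector:
  mean(A) = (5 + 7 + 5 + 8 + 5 + 2) / 6 = 32/6 = 5.3333
  mean(B) = (7 + 4 + 2 + 8 + 5 + 6) / 6 = 32/6 = 5.3333
  x̄ = (5.3333, 5.3333),  deviation x̄ - mu_0 = (5.3333, 5.3333) - (2, 7) = (3.3333, -1.6667).

Step 2 — sample covariance matrix, S[i,j] = (1/(n-1)) · Σ_k (x_{k,i} - mean_i) · (x_{k,j} - mean_j), divisor n-1 = 5:
  S[A,A] = ((-0.3333)·(-0.3333) + (1.6667)·(1.6667) + (-0.3333)·(-0.3333) + (2.6667)·(2.6667) + (-0.3333)·(-0.3333) + (-3.3333)·(-3.3333)) / 5 = 21.3333/5 = 4.2667
  S[A,B] = ((-0.3333)·(1.6667) + (1.6667)·(-1.3333) + (-0.3333)·(-3.3333) + (2.6667)·(2.6667) + (-0.3333)·(-0.3333) + (-3.3333)·(0.6667)) / 5 = 3.3333/5 = 0.6667
  S[B,B] = ((1.6667)·(1.6667) + (-1.3333)·(-1.3333) + (-3.3333)·(-3.3333) + (2.6667)·(2.6667) + (-0.3333)·(-0.3333) + (0.6667)·(0.6667)) / 5 = 23.3333/5 = 4.6667
  S = [[4.2667, 0.6667],
 [0.6667, 4.6667]].

Step 3 — invert S. det(S) = 4.2667·4.6667 - (0.6667)² = 19.4667.
  S^{-1} = (1/det) · [[d, -b], [-b, a]] = [[0.2397, -0.0342],
 [-0.0342, 0.2192]].

Step 4 — quadratic form (x̄ - mu_0)^T · S^{-1} · (x̄ - mu_0):
  S^{-1} · (x̄ - mu_0) = (0.8562, -0.4795),
  (x̄ - mu_0)^T · [...] = (3.3333)·(0.8562) + (-1.6667)·(-0.4795) = 3.653.

Step 5 — scale by n: T² = 6 · 3.653 = 21.9178.

T² ≈ 21.9178


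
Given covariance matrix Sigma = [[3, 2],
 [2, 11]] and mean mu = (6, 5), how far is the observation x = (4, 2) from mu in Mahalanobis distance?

Step 1 — centre the observation: (x - mu) = (-2, -3).

Step 2 — invert Sigma. det(Sigma) = 3·11 - (2)² = 29.
  Sigma^{-1} = (1/det) · [[d, -b], [-b, a]] = [[0.3793, -0.069],
 [-0.069, 0.1034]].

Step 3 — form the quadratic (x - mu)^T · Sigma^{-1} · (x - mu):
  Sigma^{-1} · (x - mu) = (-0.5517, -0.1724).
  (x - mu)^T · [Sigma^{-1} · (x - mu)] = (-2)·(-0.5517) + (-3)·(-0.1724) = 1.6207.

Step 4 — take square root: d = √(1.6207) ≈ 1.2731.

d(x, mu) = √(1.6207) ≈ 1.2731


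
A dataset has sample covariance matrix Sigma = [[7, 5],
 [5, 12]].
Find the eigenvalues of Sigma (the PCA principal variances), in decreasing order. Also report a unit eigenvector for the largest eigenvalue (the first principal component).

Step 1 — characteristic polynomial of 2×2 Sigma:
  det(Sigma - λI) = λ² - trace · λ + det = 0.
  trace = 7 + 12 = 19, det = 7·12 - (5)² = 59.
Step 2 — discriminant:
  Δ = trace² - 4·det = 361 - 236 = 125.
Step 3 — eigenvalues:
  λ = (trace ± √Δ)/2 = (19 ± 11.1803)/2,
  λ_1 = 15.0902,  λ_2 = 3.9098.

Step 4 — unit eigenvector for λ_1: solve (Sigma - λ_1 I)v = 0. First row:
  (7 - 15.0902)·v_x + (5)·v_y = 0, i.e. (-8.0902)·v_x + (5)·v_y = 0,
  so v ∝ (b, λ_1 - a) = (5, 8.0902) = u.
  ||u|| = √((5)² + (8.0902)²) = √(90.4508) ≈ 9.5106,
  v_1 = u/||u|| ≈ (0.5257, 0.8507) (||v_1|| = 1).

λ_1 = 15.0902,  λ_2 = 3.9098;  v_1 ≈ (0.5257, 0.8507)


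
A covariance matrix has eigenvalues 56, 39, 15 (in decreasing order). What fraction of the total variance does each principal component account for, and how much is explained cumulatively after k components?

Step 1 — total variance = trace(Sigma) = Σ λ_i = 56 + 39 + 15 = 110.

Step 2 — fraction explained by component i = λ_i / Σ λ:
  PC1: 56/110 = 0.5091
  PC2: 39/110 = 0.3545
  PC3: 15/110 = 0.1364

Step 3 — cumulative fraction after k components = (λ_1 + ... + λ_k) / Σ λ:
  k = 1: 56/110 = 0.5091
  k = 2: (56 + 39)/110 = 95/110 = 0.8636
  k = 3: (56 + 39 + 15)/110 = 110/110 = 1

Summary (fraction, with percent):

explained: PC1 0.5091 (50.91%), PC2 0.3545 (35.45%), PC3 0.1364 (13.64%);  cumulative: 0.5091, 0.8636, 1


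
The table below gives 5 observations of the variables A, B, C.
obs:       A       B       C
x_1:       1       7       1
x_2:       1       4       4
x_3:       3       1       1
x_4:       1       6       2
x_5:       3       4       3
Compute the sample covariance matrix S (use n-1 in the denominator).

Step 1 — column means:
  mean(A) = (1 + 1 + 3 + 1 + 3) / 5 = 9/5 = 1.8
  mean(B) = (7 + 4 + 1 + 6 + 4) / 5 = 22/5 = 4.4
  mean(C) = (1 + 4 + 1 + 2 + 3) / 5 = 11/5 = 2.2

Step 2 — sample covariance S[i,j] = (1/(n-1)) · Σ_k (x_{k,i} - mean_i) · (x_{k,j} - mean_j), with n-1 = 4.
  S[A,A] = ((-0.8)·(-0.8) + (-0.8)·(-0.8) + (1.2)·(1.2) + (-0.8)·(-0.8) + (1.2)·(1.2)) / 4 = 4.8/4 = 1.2
  S[A,B] = ((-0.8)·(2.6) + (-0.8)·(-0.4) + (1.2)·(-3.4) + (-0.8)·(1.6) + (1.2)·(-0.4)) / 4 = -7.6/4 = -1.9
  S[A,C] = ((-0.8)·(-1.2) + (-0.8)·(1.8) + (1.2)·(-1.2) + (-0.8)·(-0.2) + (1.2)·(0.8)) / 4 = -0.8/4 = -0.2
  S[B,B] = ((2.6)·(2.6) + (-0.4)·(-0.4) + (-3.4)·(-3.4) + (1.6)·(1.6) + (-0.4)·(-0.4)) / 4 = 21.2/4 = 5.3
  S[B,C] = ((2.6)·(-1.2) + (-0.4)·(1.8) + (-3.4)·(-1.2) + (1.6)·(-0.2) + (-0.4)·(0.8)) / 4 = -0.4/4 = -0.1
  S[C,C] = ((-1.2)·(-1.2) + (1.8)·(1.8) + (-1.2)·(-1.2) + (-0.2)·(-0.2) + (0.8)·(0.8)) / 4 = 6.8/4 = 1.7

S is symmetric (S[j,i] = S[i,j]). Assembling:

S = [[1.2, -1.9, -0.2],
 [-1.9, 5.3, -0.1],
 [-0.2, -0.1, 1.7]]


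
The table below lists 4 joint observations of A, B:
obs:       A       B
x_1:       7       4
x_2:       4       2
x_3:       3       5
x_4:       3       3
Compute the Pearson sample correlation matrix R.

Step 1 — column means:
  mean(A) = (7 + 4 + 3 + 3) / 4 = 17/4 = 4.25
  mean(B) = (4 + 2 + 5 + 3) / 4 = 14/4 = 3.5

Step 2 — sample variances and covariances s[i,j] = (1/(n-1)) · Σ_k (x_{k,i} - mean_i) · (x_{k,j} - mean_j), with n-1 = 3:
  s[A,A] = ((2.75)·(2.75) + (-0.25)·(-0.25) + (-1.25)·(-1.25) + (-1.25)·(-1.25)) / 3 = 10.75/3 = 3.5833
  s[A,B] = ((2.75)·(0.5) + (-0.25)·(-1.5) + (-1.25)·(1.5) + (-1.25)·(-0.5)) / 3 = 0.5/3 = 0.1667
  s[B,B] = ((0.5)·(0.5) + (-1.5)·(-1.5) + (1.5)·(1.5) + (-0.5)·(-0.5)) / 3 = 5/3 = 1.6667
  Sample standard deviations s_i = √(s[i,i]):
  s(A) = √(3.5833) = 1.893
  s(B) = √(1.6667) = 1.291

Step 3 — r_{ij} = s_{ij} / (s_i · s_j):
  r[A,A] = 1 (diagonal).
  r[A,B] = 0.1667 / (1.893 · 1.291) = 0.1667 / 2.4438 = 0.0682
  r[B,B] = 1 (diagonal).

R is symmetric with unit diagonal. Assembling:

R = [[1, 0.0682],
 [0.0682, 1]]


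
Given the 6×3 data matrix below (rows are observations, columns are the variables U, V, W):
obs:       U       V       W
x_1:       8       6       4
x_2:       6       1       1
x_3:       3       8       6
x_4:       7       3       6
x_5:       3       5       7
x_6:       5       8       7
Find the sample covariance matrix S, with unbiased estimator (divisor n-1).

Step 1 — column means:
  mean(U) = (8 + 6 + 3 + 7 + 3 + 5) / 6 = 32/6 = 5.3333
  mean(V) = (6 + 1 + 8 + 3 + 5 + 8) / 6 = 31/6 = 5.1667
  mean(W) = (4 + 1 + 6 + 6 + 7 + 7) / 6 = 31/6 = 5.1667

Step 2 — sample covariance S[i,j] = (1/(n-1)) · Σ_k (x_{k,i} - mean_i) · (x_{k,j} - mean_j), with n-1 = 5.
  S[U,U] = ((2.6667)·(2.6667) + (0.6667)·(0.6667) + (-2.3333)·(-2.3333) + (1.6667)·(1.6667) + (-2.3333)·(-2.3333) + (-0.3333)·(-0.3333)) / 5 = 21.3333/5 = 4.2667
  S[U,V] = ((2.6667)·(0.8333) + (0.6667)·(-4.1667) + (-2.3333)·(2.8333) + (1.6667)·(-2.1667) + (-2.3333)·(-0.1667) + (-0.3333)·(2.8333)) / 5 = -11.3333/5 = -2.2667
  S[U,W] = ((2.6667)·(-1.1667) + (0.6667)·(-4.1667) + (-2.3333)·(0.8333) + (1.6667)·(0.8333) + (-2.3333)·(1.8333) + (-0.3333)·(1.8333)) / 5 = -11.3333/5 = -2.2667
  S[V,V] = ((0.8333)·(0.8333) + (-4.1667)·(-4.1667) + (2.8333)·(2.8333) + (-2.1667)·(-2.1667) + (-0.1667)·(-0.1667) + (2.8333)·(2.8333)) / 5 = 38.8333/5 = 7.7667
  S[V,W] = ((0.8333)·(-1.1667) + (-4.1667)·(-4.1667) + (2.8333)·(0.8333) + (-2.1667)·(0.8333) + (-0.1667)·(1.8333) + (2.8333)·(1.8333)) / 5 = 21.8333/5 = 4.3667
  S[W,W] = ((-1.1667)·(-1.1667) + (-4.1667)·(-4.1667) + (0.8333)·(0.8333) + (0.8333)·(0.8333) + (1.8333)·(1.8333) + (1.8333)·(1.8333)) / 5 = 26.8333/5 = 5.3667

S is symmetric (S[j,i] = S[i,j]). Assembling:

S = [[4.2667, -2.2667, -2.2667],
 [-2.2667, 7.7667, 4.3667],
 [-2.2667, 4.3667, 5.3667]]


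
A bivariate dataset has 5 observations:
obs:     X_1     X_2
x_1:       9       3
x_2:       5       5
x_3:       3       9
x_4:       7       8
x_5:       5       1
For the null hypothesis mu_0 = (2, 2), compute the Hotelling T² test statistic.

Step 1 — sample mean vector:
  mean(X_1) = (9 + 5 + 3 + 7 + 5) / 5 = 29/5 = 5.8
  mean(X_2) = (3 + 5 + 9 + 8 + 1) / 5 = 26/5 = 5.2
  x̄ = (5.8, 5.2),  deviation x̄ - mu_0 = (5.8, 5.2) - (2, 2) = (3.8, 3.2).

Step 2 — sample covariance matrix, S[i,j] = (1/(n-1)) · Σ_k (x_{k,i} - mean_i) · (x_{k,j} - mean_j), divisor n-1 = 4:
  S[X_1,X_1] = ((3.2)·(3.2) + (-0.8)·(-0.8) + (-2.8)·(-2.8) + (1.2)·(1.2) + (-0.8)·(-0.8)) / 4 = 20.8/4 = 5.2
  S[X_1,X_2] = ((3.2)·(-2.2) + (-0.8)·(-0.2) + (-2.8)·(3.8) + (1.2)·(2.8) + (-0.8)·(-4.2)) / 4 = -10.8/4 = -2.7
  S[X_2,X_2] = ((-2.2)·(-2.2) + (-0.2)·(-0.2) + (3.8)·(3.8) + (2.8)·(2.8) + (-4.2)·(-4.2)) / 4 = 44.8/4 = 11.2
  S = [[5.2, -2.7],
 [-2.7, 11.2]].

Step 3 — invert S. det(S) = 5.2·11.2 - (-2.7)² = 50.95.
  S^{-1} = (1/det) · [[d, -b], [-b, a]] = [[0.2198, 0.053],
 [0.053, 0.1021]].

Step 4 — quadratic form (x̄ - mu_0)^T · S^{-1} · (x̄ - mu_0):
  S^{-1} · (x̄ - mu_0) = (1.0049, 0.528),
  (x̄ - mu_0)^T · [...] = (3.8)·(1.0049) + (3.2)·(0.528) = 5.5081.

Step 5 — scale by n: T² = 5 · 5.5081 = 27.5407.

T² ≈ 27.5407


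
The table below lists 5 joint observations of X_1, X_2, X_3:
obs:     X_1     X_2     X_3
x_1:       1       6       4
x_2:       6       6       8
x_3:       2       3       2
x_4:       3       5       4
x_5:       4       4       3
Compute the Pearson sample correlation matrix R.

Step 1 — column means:
  mean(X_1) = (1 + 6 + 2 + 3 + 4) / 5 = 16/5 = 3.2
  mean(X_2) = (6 + 6 + 3 + 5 + 4) / 5 = 24/5 = 4.8
  mean(X_3) = (4 + 8 + 2 + 4 + 3) / 5 = 21/5 = 4.2

Step 2 — sample variances and covariances s[i,j] = (1/(n-1)) · Σ_k (x_{k,i} - mean_i) · (x_{k,j} - mean_j), with n-1 = 4:
  s[X_1,X_1] = ((-2.2)·(-2.2) + (2.8)·(2.8) + (-1.2)·(-1.2) + (-0.2)·(-0.2) + (0.8)·(0.8)) / 4 = 14.8/4 = 3.7
  s[X_1,X_2] = ((-2.2)·(1.2) + (2.8)·(1.2) + (-1.2)·(-1.8) + (-0.2)·(0.2) + (0.8)·(-0.8)) / 4 = 2.2/4 = 0.55
  s[X_1,X_3] = ((-2.2)·(-0.2) + (2.8)·(3.8) + (-1.2)·(-2.2) + (-0.2)·(-0.2) + (0.8)·(-1.2)) / 4 = 12.8/4 = 3.2
  s[X_2,X_2] = ((1.2)·(1.2) + (1.2)·(1.2) + (-1.8)·(-1.8) + (0.2)·(0.2) + (-0.8)·(-0.8)) / 4 = 6.8/4 = 1.7
  s[X_2,X_3] = ((1.2)·(-0.2) + (1.2)·(3.8) + (-1.8)·(-2.2) + (0.2)·(-0.2) + (-0.8)·(-1.2)) / 4 = 9.2/4 = 2.3
  s[X_3,X_3] = ((-0.2)·(-0.2) + (3.8)·(3.8) + (-2.2)·(-2.2) + (-0.2)·(-0.2) + (-1.2)·(-1.2)) / 4 = 20.8/4 = 5.2
  Sample standard deviations s_i = √(s[i,i]):
  s(X_1) = √(3.7) = 1.9235
  s(X_2) = √(1.7) = 1.3038
  s(X_3) = √(5.2) = 2.2804

Step 3 — r_{ij} = s_{ij} / (s_i · s_j):
  r[X_1,X_1] = 1 (diagonal).
  r[X_1,X_2] = 0.55 / (1.9235 · 1.3038) = 0.55 / 2.508 = 0.2193
  r[X_1,X_3] = 3.2 / (1.9235 · 2.2804) = 3.2 / 4.3863 = 0.7295
  r[X_2,X_2] = 1 (diagonal).
  r[X_2,X_3] = 2.3 / (1.3038 · 2.2804) = 2.3 / 2.9732 = 0.7736
  r[X_3,X_3] = 1 (diagonal).

R is symmetric with unit diagonal. Assembling:

R = [[1, 0.2193, 0.7295],
 [0.2193, 1, 0.7736],
 [0.7295, 0.7736, 1]]


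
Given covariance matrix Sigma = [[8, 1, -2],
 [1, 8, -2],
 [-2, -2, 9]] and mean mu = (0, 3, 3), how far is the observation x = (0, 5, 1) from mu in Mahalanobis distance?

Step 1 — centre the observation: (x - mu) = (0, 2, -2).

Step 2 — invert Sigma (cofactor / det for 3×3, or solve directly):
  Sigma^{-1} = [[0.1331, -0.0098, 0.0274],
 [-0.0098, 0.1331, 0.0274],
 [0.0274, 0.0274, 0.1233]].

Step 3 — form the quadratic (x - mu)^T · Sigma^{-1} · (x - mu):
  Sigma^{-1} · (x - mu) = (-0.0744, 0.2114, -0.1918).
  (x - mu)^T · [Sigma^{-1} · (x - mu)] = (0)·(-0.0744) + (2)·(0.2114) + (-2)·(-0.1918) = 0.8063.

Step 4 — take square root: d = √(0.8063) ≈ 0.8979.

d(x, mu) = √(0.8063) ≈ 0.8979


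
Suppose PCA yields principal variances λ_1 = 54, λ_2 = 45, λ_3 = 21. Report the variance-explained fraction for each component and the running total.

Step 1 — total variance = trace(Sigma) = Σ λ_i = 54 + 45 + 21 = 120.

Step 2 — fraction explained by component i = λ_i / Σ λ:
  PC1: 54/120 = 0.45
  PC2: 45/120 = 0.375
  PC3: 21/120 = 0.175

Step 3 — cumulative fraction after k components = (λ_1 + ... + λ_k) / Σ λ:
  k = 1: 54/120 = 0.45
  k = 2: (54 + 45)/120 = 99/120 = 0.825
  k = 3: (54 + 45 + 21)/120 = 120/120 = 1

Summary (fraction, with percent):

explained: PC1 0.45 (45%), PC2 0.375 (37.5%), PC3 0.175 (17.5%);  cumulative: 0.45, 0.825, 1


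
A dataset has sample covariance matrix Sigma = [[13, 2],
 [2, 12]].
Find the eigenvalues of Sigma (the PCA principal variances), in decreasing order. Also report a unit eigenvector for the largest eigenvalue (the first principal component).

Step 1 — characteristic polynomial of 2×2 Sigma:
  det(Sigma - λI) = λ² - trace · λ + det = 0.
  trace = 13 + 12 = 25, det = 13·12 - (2)² = 152.
Step 2 — discriminant:
  Δ = trace² - 4·det = 625 - 608 = 17.
Step 3 — eigenvalues:
  λ = (trace ± √Δ)/2 = (25 ± 4.1231)/2,
  λ_1 = 14.5616,  λ_2 = 10.4384.

Step 4 — unit eigenvector for λ_1: solve (Sigma - λ_1 I)v = 0. First row:
  (13 - 14.5616)·v_x + (2)·v_y = 0, i.e. (-1.5616)·v_x + (2)·v_y = 0,
  so v ∝ (b, λ_1 - a) = (2, 1.5616) = u.
  ||u|| = √((2)² + (1.5616)²) = √(6.4384) ≈ 2.5374,
  v_1 = u/||u|| ≈ (0.7882, 0.6154) (||v_1|| = 1).

λ_1 = 14.5616,  λ_2 = 10.4384;  v_1 ≈ (0.7882, 0.6154)


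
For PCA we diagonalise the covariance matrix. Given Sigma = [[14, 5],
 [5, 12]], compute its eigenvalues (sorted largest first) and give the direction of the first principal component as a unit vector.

Step 1 — characteristic polynomial of 2×2 Sigma:
  det(Sigma - λI) = λ² - trace · λ + det = 0.
  trace = 14 + 12 = 26, det = 14·12 - (5)² = 143.
Step 2 — discriminant:
  Δ = trace² - 4·det = 676 - 572 = 104.
Step 3 — eigenvalues:
  λ = (trace ± √Δ)/2 = (26 ± 10.198)/2,
  λ_1 = 18.099,  λ_2 = 7.901.

Step 4 — unit eigenvector for λ_1: solve (Sigma - λ_1 I)v = 0. First row:
  (14 - 18.099)·v_x + (5)·v_y = 0, i.e. (-4.099)·v_x + (5)·v_y = 0,
  so v ∝ (b, λ_1 - a) = (5, 4.099) = u.
  ||u|| = √((5)² + (4.099)²) = √(41.802) ≈ 6.4654,
  v_1 = u/||u|| ≈ (0.7733, 0.634) (||v_1|| = 1).

λ_1 = 18.099,  λ_2 = 7.901;  v_1 ≈ (0.7733, 0.634)


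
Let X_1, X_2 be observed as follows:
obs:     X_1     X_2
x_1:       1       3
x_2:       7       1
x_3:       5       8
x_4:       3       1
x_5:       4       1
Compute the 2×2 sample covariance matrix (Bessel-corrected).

Step 1 — column means:
  mean(X_1) = (1 + 7 + 5 + 3 + 4) / 5 = 20/5 = 4
  mean(X_2) = (3 + 1 + 8 + 1 + 1) / 5 = 14/5 = 2.8

Step 2 — sample covariance S[i,j] = (1/(n-1)) · Σ_k (x_{k,i} - mean_i) · (x_{k,j} - mean_j), with n-1 = 4.
  S[X_1,X_1] = ((-3)·(-3) + (3)·(3) + (1)·(1) + (-1)·(-1) + (0)·(0)) / 4 = 20/4 = 5
  S[X_1,X_2] = ((-3)·(0.2) + (3)·(-1.8) + (1)·(5.2) + (-1)·(-1.8) + (0)·(-1.8)) / 4 = 1/4 = 0.25
  S[X_2,X_2] = ((0.2)·(0.2) + (-1.8)·(-1.8) + (5.2)·(5.2) + (-1.8)·(-1.8) + (-1.8)·(-1.8)) / 4 = 36.8/4 = 9.2

S is symmetric (S[j,i] = S[i,j]). Assembling:

S = [[5, 0.25],
 [0.25, 9.2]]


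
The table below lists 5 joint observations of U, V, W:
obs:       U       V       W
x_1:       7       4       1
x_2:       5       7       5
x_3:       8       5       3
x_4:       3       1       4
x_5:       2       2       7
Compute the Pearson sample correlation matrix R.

Step 1 — column means:
  mean(U) = (7 + 5 + 8 + 3 + 2) / 5 = 25/5 = 5
  mean(V) = (4 + 7 + 5 + 1 + 2) / 5 = 19/5 = 3.8
  mean(W) = (1 + 5 + 3 + 4 + 7) / 5 = 20/5 = 4

Step 2 — sample variances and covariances s[i,j] = (1/(n-1)) · Σ_k (x_{k,i} - mean_i) · (x_{k,j} - mean_j), with n-1 = 4:
  s[U,U] = ((2)·(2) + (0)·(0) + (3)·(3) + (-2)·(-2) + (-3)·(-3)) / 4 = 26/4 = 6.5
  s[U,V] = ((2)·(0.2) + (0)·(3.2) + (3)·(1.2) + (-2)·(-2.8) + (-3)·(-1.8)) / 4 = 15/4 = 3.75
  s[U,W] = ((2)·(-3) + (0)·(1) + (3)·(-1) + (-2)·(0) + (-3)·(3)) / 4 = -18/4 = -4.5
  s[V,V] = ((0.2)·(0.2) + (3.2)·(3.2) + (1.2)·(1.2) + (-2.8)·(-2.8) + (-1.8)·(-1.8)) / 4 = 22.8/4 = 5.7
  s[V,W] = ((0.2)·(-3) + (3.2)·(1) + (1.2)·(-1) + (-2.8)·(0) + (-1.8)·(3)) / 4 = -4/4 = -1
  s[W,W] = ((-3)·(-3) + (1)·(1) + (-1)·(-1) + (0)·(0) + (3)·(3)) / 4 = 20/4 = 5
  Sample standard deviations s_i = √(s[i,i]):
  s(U) = √(6.5) = 2.5495
  s(V) = √(5.7) = 2.3875
  s(W) = √(5) = 2.2361

Step 3 — r_{ij} = s_{ij} / (s_i · s_j):
  r[U,U] = 1 (diagonal).
  r[U,V] = 3.75 / (2.5495 · 2.3875) = 3.75 / 6.0869 = 0.6161
  r[U,W] = -4.5 / (2.5495 · 2.2361) = -4.5 / 5.7009 = -0.7894
  r[V,V] = 1 (diagonal).
  r[V,W] = -1 / (2.3875 · 2.2361) = -1 / 5.3385 = -0.1873
  r[W,W] = 1 (diagonal).

R is symmetric with unit diagonal. Assembling:

R = [[1, 0.6161, -0.7894],
 [0.6161, 1, -0.1873],
 [-0.7894, -0.1873, 1]]


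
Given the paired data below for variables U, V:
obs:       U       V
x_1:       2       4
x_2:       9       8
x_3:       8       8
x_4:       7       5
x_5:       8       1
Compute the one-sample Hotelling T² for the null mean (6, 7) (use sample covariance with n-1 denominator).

Step 1 — sample mean vector:
  mean(U) = (2 + 9 + 8 + 7 + 8) / 5 = 34/5 = 6.8
  mean(V) = (4 + 8 + 8 + 5 + 1) / 5 = 26/5 = 5.2
  x̄ = (6.8, 5.2),  deviation x̄ - mu_0 = (6.8, 5.2) - (6, 7) = (0.8, -1.8).

Step 2 — sample covariance matrix, S[i,j] = (1/(n-1)) · Σ_k (x_{k,i} - mean_i) · (x_{k,j} - mean_j), divisor n-1 = 4:
  S[U,U] = ((-4.8)·(-4.8) + (2.2)·(2.2) + (1.2)·(1.2) + (0.2)·(0.2) + (1.2)·(1.2)) / 4 = 30.8/4 = 7.7
  S[U,V] = ((-4.8)·(-1.2) + (2.2)·(2.8) + (1.2)·(2.8) + (0.2)·(-0.2) + (1.2)·(-4.2)) / 4 = 10.2/4 = 2.55
  S[V,V] = ((-1.2)·(-1.2) + (2.8)·(2.8) + (2.8)·(2.8) + (-0.2)·(-0.2) + (-4.2)·(-4.2)) / 4 = 34.8/4 = 8.7
  S = [[7.7, 2.55],
 [2.55, 8.7]].

Step 3 — invert S. det(S) = 7.7·8.7 - (2.55)² = 60.4875.
  S^{-1} = (1/det) · [[d, -b], [-b, a]] = [[0.1438, -0.0422],
 [-0.0422, 0.1273]].

Step 4 — quadratic form (x̄ - mu_0)^T · S^{-1} · (x̄ - mu_0):
  S^{-1} · (x̄ - mu_0) = (0.1909, -0.2629),
  (x̄ - mu_0)^T · [...] = (0.8)·(0.1909) + (-1.8)·(-0.2629) = 0.6259.

Step 5 — scale by n: T² = 5 · 0.6259 = 3.1296.

T² ≈ 3.1296


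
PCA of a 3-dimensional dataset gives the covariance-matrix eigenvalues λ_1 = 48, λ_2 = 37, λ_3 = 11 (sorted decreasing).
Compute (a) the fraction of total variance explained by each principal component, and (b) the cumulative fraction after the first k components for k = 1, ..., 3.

Step 1 — total variance = trace(Sigma) = Σ λ_i = 48 + 37 + 11 = 96.

Step 2 — fraction explained by component i = λ_i / Σ λ:
  PC1: 48/96 = 0.5
  PC2: 37/96 = 0.3854
  PC3: 11/96 = 0.1146

Step 3 — cumulative fraction after k components = (λ_1 + ... + λ_k) / Σ λ:
  k = 1: 48/96 = 0.5
  k = 2: (48 + 37)/96 = 85/96 = 0.8854
  k = 3: (48 + 37 + 11)/96 = 96/96 = 1

Summary (fraction, with percent):

explained: PC1 0.5 (50%), PC2 0.3854 (38.54%), PC3 0.1146 (11.46%);  cumulative: 0.5, 0.8854, 1


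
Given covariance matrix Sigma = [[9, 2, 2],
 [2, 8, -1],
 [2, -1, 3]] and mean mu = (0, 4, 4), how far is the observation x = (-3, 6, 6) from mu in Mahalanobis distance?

Step 1 — centre the observation: (x - mu) = (-3, 2, 2).

Step 2 — invert Sigma (cofactor / det for 3×3, or solve directly):
  Sigma^{-1} = [[0.1484, -0.0516, -0.1161],
 [-0.0516, 0.1484, 0.0839],
 [-0.1161, 0.0839, 0.4387]].

Step 3 — form the quadratic (x - mu)^T · Sigma^{-1} · (x - mu):
  Sigma^{-1} · (x - mu) = (-0.7806, 0.6194, 1.3935).
  (x - mu)^T · [Sigma^{-1} · (x - mu)] = (-3)·(-0.7806) + (2)·(0.6194) + (2)·(1.3935) = 6.3677.

Step 4 — take square root: d = √(6.3677) ≈ 2.5234.

d(x, mu) = √(6.3677) ≈ 2.5234


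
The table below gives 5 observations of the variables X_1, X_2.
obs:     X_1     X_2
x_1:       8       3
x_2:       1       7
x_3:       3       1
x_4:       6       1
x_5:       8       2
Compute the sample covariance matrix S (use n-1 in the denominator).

Step 1 — column means:
  mean(X_1) = (8 + 1 + 3 + 6 + 8) / 5 = 26/5 = 5.2
  mean(X_2) = (3 + 7 + 1 + 1 + 2) / 5 = 14/5 = 2.8

Step 2 — sample covariance S[i,j] = (1/(n-1)) · Σ_k (x_{k,i} - mean_i) · (x_{k,j} - mean_j), with n-1 = 4.
  S[X_1,X_1] = ((2.8)·(2.8) + (-4.2)·(-4.2) + (-2.2)·(-2.2) + (0.8)·(0.8) + (2.8)·(2.8)) / 4 = 38.8/4 = 9.7
  S[X_1,X_2] = ((2.8)·(0.2) + (-4.2)·(4.2) + (-2.2)·(-1.8) + (0.8)·(-1.8) + (2.8)·(-0.8)) / 4 = -16.8/4 = -4.2
  S[X_2,X_2] = ((0.2)·(0.2) + (4.2)·(4.2) + (-1.8)·(-1.8) + (-1.8)·(-1.8) + (-0.8)·(-0.8)) / 4 = 24.8/4 = 6.2

S is symmetric (S[j,i] = S[i,j]). Assembling:

S = [[9.7, -4.2],
 [-4.2, 6.2]]


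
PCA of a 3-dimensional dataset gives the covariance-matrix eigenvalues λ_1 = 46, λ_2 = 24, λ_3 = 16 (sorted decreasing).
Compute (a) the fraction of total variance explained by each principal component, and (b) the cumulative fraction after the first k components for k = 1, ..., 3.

Step 1 — total variance = trace(Sigma) = Σ λ_i = 46 + 24 + 16 = 86.

Step 2 — fraction explained by component i = λ_i / Σ λ:
  PC1: 46/86 = 0.5349
  PC2: 24/86 = 0.2791
  PC3: 16/86 = 0.186

Step 3 — cumulative fraction after k components = (λ_1 + ... + λ_k) / Σ λ:
  k = 1: 46/86 = 0.5349
  k = 2: (46 + 24)/86 = 70/86 = 0.814
  k = 3: (46 + 24 + 16)/86 = 86/86 = 1

Summary (fraction, with percent):

explained: PC1 0.5349 (53.49%), PC2 0.2791 (27.91%), PC3 0.186 (18.6%);  cumulative: 0.5349, 0.814, 1


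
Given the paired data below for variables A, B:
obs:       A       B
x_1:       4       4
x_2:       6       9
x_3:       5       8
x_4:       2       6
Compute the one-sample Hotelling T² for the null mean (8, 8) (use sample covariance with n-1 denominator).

Step 1 — sample mean vector:
  mean(A) = (4 + 6 + 5 + 2) / 4 = 17/4 = 4.25
  mean(B) = (4 + 9 + 8 + 6) / 4 = 27/4 = 6.75
  x̄ = (4.25, 6.75),  deviation x̄ - mu_0 = (4.25, 6.75) - (8, 8) = (-3.75, -1.25).

Step 2 — sample covariance matrix, S[i,j] = (1/(n-1)) · Σ_k (x_{k,i} - mean_i) · (x_{k,j} - mean_j), divisor n-1 = 3:
  S[A,A] = ((-0.25)·(-0.25) + (1.75)·(1.75) + (0.75)·(0.75) + (-2.25)·(-2.25)) / 3 = 8.75/3 = 2.9167
  S[A,B] = ((-0.25)·(-2.75) + (1.75)·(2.25) + (0.75)·(1.25) + (-2.25)·(-0.75)) / 3 = 7.25/3 = 2.4167
  S[B,B] = ((-2.75)·(-2.75) + (2.25)·(2.25) + (1.25)·(1.25) + (-0.75)·(-0.75)) / 3 = 14.75/3 = 4.9167
  S = [[2.9167, 2.4167],
 [2.4167, 4.9167]].

Step 3 — invert S. det(S) = 2.9167·4.9167 - (2.4167)² = 8.5.
  S^{-1} = (1/det) · [[d, -b], [-b, a]] = [[0.5784, -0.2843],
 [-0.2843, 0.3431]].

Step 4 — quadratic form (x̄ - mu_0)^T · S^{-1} · (x̄ - mu_0):
  S^{-1} · (x̄ - mu_0) = (-1.8137, 0.6373),
  (x̄ - mu_0)^T · [...] = (-3.75)·(-1.8137) + (-1.25)·(0.6373) = 6.0049.

Step 5 — scale by n: T² = 4 · 6.0049 = 24.0196.

T² ≈ 24.0196


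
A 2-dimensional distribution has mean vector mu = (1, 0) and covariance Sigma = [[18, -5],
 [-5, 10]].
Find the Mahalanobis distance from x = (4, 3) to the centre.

Step 1 — centre the observation: (x - mu) = (3, 3).

Step 2 — invert Sigma. det(Sigma) = 18·10 - (-5)² = 155.
  Sigma^{-1} = (1/det) · [[d, -b], [-b, a]] = [[0.0645, 0.0323],
 [0.0323, 0.1161]].

Step 3 — form the quadratic (x - mu)^T · Sigma^{-1} · (x - mu):
  Sigma^{-1} · (x - mu) = (0.2903, 0.4452).
  (x - mu)^T · [Sigma^{-1} · (x - mu)] = (3)·(0.2903) + (3)·(0.4452) = 2.2065.

Step 4 — take square root: d = √(2.2065) ≈ 1.4854.

d(x, mu) = √(2.2065) ≈ 1.4854


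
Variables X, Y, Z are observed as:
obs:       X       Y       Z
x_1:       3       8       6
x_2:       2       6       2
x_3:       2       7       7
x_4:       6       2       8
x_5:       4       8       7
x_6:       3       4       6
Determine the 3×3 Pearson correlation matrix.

Step 1 — column means:
  mean(X) = (3 + 2 + 2 + 6 + 4 + 3) / 6 = 20/6 = 3.3333
  mean(Y) = (8 + 6 + 7 + 2 + 8 + 4) / 6 = 35/6 = 5.8333
  mean(Z) = (6 + 2 + 7 + 8 + 7 + 6) / 6 = 36/6 = 6

Step 2 — sample variances and covariances s[i,j] = (1/(n-1)) · Σ_k (x_{k,i} - mean_i) · (x_{k,j} - mean_j), with n-1 = 5:
  s[X,X] = ((-0.3333)·(-0.3333) + (-1.3333)·(-1.3333) + (-1.3333)·(-1.3333) + (2.6667)·(2.6667) + (0.6667)·(0.6667) + (-0.3333)·(-0.3333)) / 5 = 11.3333/5 = 2.2667
  s[X,Y] = ((-0.3333)·(2.1667) + (-1.3333)·(0.1667) + (-1.3333)·(1.1667) + (2.6667)·(-3.8333) + (0.6667)·(2.1667) + (-0.3333)·(-1.8333)) / 5 = -10.6667/5 = -2.1333
  s[X,Z] = ((-0.3333)·(0) + (-1.3333)·(-4) + (-1.3333)·(1) + (2.6667)·(2) + (0.6667)·(1) + (-0.3333)·(0)) / 5 = 10/5 = 2
  s[Y,Y] = ((2.1667)·(2.1667) + (0.1667)·(0.1667) + (1.1667)·(1.1667) + (-3.8333)·(-3.8333) + (2.1667)·(2.1667) + (-1.8333)·(-1.8333)) / 5 = 28.8333/5 = 5.7667
  s[Y,Z] = ((2.1667)·(0) + (0.1667)·(-4) + (1.1667)·(1) + (-3.8333)·(2) + (2.1667)·(1) + (-1.8333)·(0)) / 5 = -5/5 = -1
  s[Z,Z] = ((0)·(0) + (-4)·(-4) + (1)·(1) + (2)·(2) + (1)·(1) + (0)·(0)) / 5 = 22/5 = 4.4
  Sample standard deviations s_i = √(s[i,i]):
  s(X) = √(2.2667) = 1.5055
  s(Y) = √(5.7667) = 2.4014
  s(Z) = √(4.4) = 2.0976

Step 3 — r_{ij} = s_{ij} / (s_i · s_j):
  r[X,X] = 1 (diagonal).
  r[X,Y] = -2.1333 / (1.5055 · 2.4014) = -2.1333 / 3.6154 = -0.5901
  r[X,Z] = 2 / (1.5055 · 2.0976) = 2 / 3.1581 = 0.6333
  r[Y,Y] = 1 (diagonal).
  r[Y,Z] = -1 / (2.4014 · 2.0976) = -1 / 5.0372 = -0.1985
  r[Z,Z] = 1 (diagonal).

R is symmetric with unit diagonal. Assembling:

R = [[1, -0.5901, 0.6333],
 [-0.5901, 1, -0.1985],
 [0.6333, -0.1985, 1]]


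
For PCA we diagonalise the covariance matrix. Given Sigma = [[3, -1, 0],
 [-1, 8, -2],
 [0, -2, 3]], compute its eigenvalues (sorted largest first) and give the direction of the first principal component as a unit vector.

Step 1 — characteristic polynomial p(λ) = det(λI - Sigma) = λ³ - tr·λ² + c_1·λ - det, where tr = trace, c_1 = sum of the principal 2×2 minors, det = det(Sigma):
  tr = 3 + 8 + 3 = 14,
  c_1 = (3·8 - (-1)²) + (3·3 - (0)²) + (8·3 - (-2)²) = 23 + 9 + 20 = 52,
  det = 3·(8·3 - (-2)²) - (-1)·((-1)·3 - (-2)·(0)) + (0)·((-1)·(-2) - 8·(0)) = 3·(20) - (-1)·(-3) + (0)·(2) = 57.
  So p(λ) = λ³ - 14λ² + 52λ - 57.
Step 2 — look for an integer root (rational root theorem: any rational root is an integer divisor of 57). Testing λ = 3:
  p(3) = 27 - 126 + 156 - 57 = 0  ✓
  Dividing out (λ - 3): p(λ) = (λ - 3)(λ² - 11λ + 19).
Step 3 — remaining eigenvalues from the quadratic λ² - 11λ + 19 = 0:
  Δ = 11² - 4·19 = 121 - 76 = 45,  λ = (11 ± √45)/2 = (11 ± 6.7082)/2 ≈ 8.8541 or 2.1459.
  Sorted: λ_1 = 8.8541,  λ_2 = 3,  λ_3 = 2.1459  (check: sum = 14 = tr ✓).

Step 4 — unit eigenvector for λ_1 ≈ 8.8541: v spans the null space of (Sigma - λ_1 I), whose rows are
  r_1 = (-5.8541, -1, 0),  r_2 = (-1, -0.8541, -2),  r_3 = (0, -2, -5.8541).
  v is orthogonal to every row, so take v ∝ r_1 × r_2 = ((-1)·(-2) - (0)·(-0.8541), (0)·(-1) - (-5.8541)·(-2), (-5.8541)·(-0.8541) - (-1)·(-1)) ≈ (2, -11.7082, 4).
  Let u = (2, -11.7082, 4).
  ||u|| = √((2)² + (-11.7082)² + (4)²) = √(157.082) ≈ 12.5332,  v_1 = u/||u|| ≈ (0.1596, -0.9342, 0.3192) (||v_1|| = 1).

λ_1 = 8.8541,  λ_2 = 3,  λ_3 = 2.1459;  v_1 ≈ (0.1596, -0.9342, 0.3192)


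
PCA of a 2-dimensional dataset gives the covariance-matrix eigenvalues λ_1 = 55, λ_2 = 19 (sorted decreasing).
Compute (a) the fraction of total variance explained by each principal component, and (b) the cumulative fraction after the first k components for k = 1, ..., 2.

Step 1 — total variance = trace(Sigma) = Σ λ_i = 55 + 19 = 74.

Step 2 — fraction explained by component i = λ_i / Σ λ:
  PC1: 55/74 = 0.7432
  PC2: 19/74 = 0.2568

Step 3 — cumulative fraction after k components = (λ_1 + ... + λ_k) / Σ λ:
  k = 1: 55/74 = 0.7432
  k = 2: (55 + 19)/74 = 74/74 = 1

Summary (fraction, with percent):

explained: PC1 0.7432 (74.32%), PC2 0.2568 (25.68%);  cumulative: 0.7432, 1


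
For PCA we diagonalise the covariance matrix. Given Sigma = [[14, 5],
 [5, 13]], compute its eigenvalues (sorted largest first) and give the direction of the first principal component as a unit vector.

Step 1 — characteristic polynomial of 2×2 Sigma:
  det(Sigma - λI) = λ² - trace · λ + det = 0.
  trace = 14 + 13 = 27, det = 14·13 - (5)² = 157.
Step 2 — discriminant:
  Δ = trace² - 4·det = 729 - 628 = 101.
Step 3 — eigenvalues:
  λ = (trace ± √Δ)/2 = (27 ± 10.0499)/2,
  λ_1 = 18.5249,  λ_2 = 8.4751.

Step 4 — unit eigenvector for λ_1: solve (Sigma - λ_1 I)v = 0. First row:
  (14 - 18.5249)·v_x + (5)·v_y = 0, i.e. (-4.5249)·v_x + (5)·v_y = 0,
  so v ∝ (b, λ_1 - a) = (5, 4.5249) = u.
  ||u|| = √((5)² + (4.5249)²) = √(45.4751) ≈ 6.7435,
  v_1 = u/||u|| ≈ (0.7415, 0.671) (||v_1|| = 1).

λ_1 = 18.5249,  λ_2 = 8.4751;  v_1 ≈ (0.7415, 0.671)
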